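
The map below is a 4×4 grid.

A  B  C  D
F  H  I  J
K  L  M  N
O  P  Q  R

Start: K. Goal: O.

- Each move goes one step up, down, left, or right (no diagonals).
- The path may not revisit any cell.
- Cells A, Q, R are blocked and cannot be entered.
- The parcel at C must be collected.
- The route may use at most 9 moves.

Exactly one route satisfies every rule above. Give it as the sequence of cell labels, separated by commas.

The 9-move cap with required stops at C leaves no slack for detours.
Route from K: up 1 to F, right 1 to H, up 1 to B, right 1 to C, down 2 to M, left 1 to L, down 1 to P, left 1 to O — 9 moves in all.
Check: all required cells visited; 9 ≤ 9 moves.

K, F, H, B, C, I, M, L, P, O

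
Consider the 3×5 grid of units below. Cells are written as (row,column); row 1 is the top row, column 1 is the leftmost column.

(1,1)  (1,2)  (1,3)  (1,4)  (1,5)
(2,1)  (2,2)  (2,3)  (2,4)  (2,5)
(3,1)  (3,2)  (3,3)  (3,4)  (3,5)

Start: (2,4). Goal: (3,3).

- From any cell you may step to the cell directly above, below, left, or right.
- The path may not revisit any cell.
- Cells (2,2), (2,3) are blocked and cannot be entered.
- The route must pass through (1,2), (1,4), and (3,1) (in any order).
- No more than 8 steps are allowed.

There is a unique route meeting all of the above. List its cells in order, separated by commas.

The 8-move cap with required stops at (1,2), (1,4), (3,1) leaves no slack for detours.
Route from (2,4): up 1 to (1,4), left 3 to (1,1), down 2 to (3,1), right 2 to (3,3) — 8 moves in all.
Check: all required cells visited; 8 ≤ 8 moves.

(2,4), (1,4), (1,3), (1,2), (1,1), (2,1), (3,1), (3,2), (3,3)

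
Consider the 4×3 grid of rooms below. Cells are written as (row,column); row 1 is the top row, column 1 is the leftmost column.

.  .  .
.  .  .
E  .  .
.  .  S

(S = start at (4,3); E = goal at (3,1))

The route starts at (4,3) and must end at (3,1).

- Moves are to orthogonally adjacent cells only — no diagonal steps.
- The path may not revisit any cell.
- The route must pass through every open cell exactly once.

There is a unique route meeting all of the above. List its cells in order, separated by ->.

(4,3) -> (3,3) -> (2,3) -> (1,3) -> (1,2) -> (1,1) -> (2,1) -> (2,2) -> (3,2) -> (4,2) -> (4,1) -> (3,1)

Need to visit all 12 open cells exactly once, starting at (4,3) and ending at (3,1).
Cell (1,1) has only two open neighbours ((2,1) and (1,2)), so the path must pass straight through it: one of those is the cell it's entered from and the other is where it exits.
Route from (4,3): up 3 to (1,3), left 2 to (1,1), down 1 to (2,1), right 1 to (2,2), down 2 to (4,2), left 1 to (4,1), up 1 to (3,1) — 11 moves in all.
Check: all 12 open cells covered.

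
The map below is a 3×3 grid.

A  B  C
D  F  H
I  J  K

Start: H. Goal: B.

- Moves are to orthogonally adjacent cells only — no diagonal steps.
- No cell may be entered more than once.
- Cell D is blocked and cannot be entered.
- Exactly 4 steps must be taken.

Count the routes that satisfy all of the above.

1

Need simple routes of exactly 4 moves from H to B (Manhattan distance 2, so 1 moves are spent on a detour and 1 undoing it).
Enumerating: H K J F B.
That gives 1 route.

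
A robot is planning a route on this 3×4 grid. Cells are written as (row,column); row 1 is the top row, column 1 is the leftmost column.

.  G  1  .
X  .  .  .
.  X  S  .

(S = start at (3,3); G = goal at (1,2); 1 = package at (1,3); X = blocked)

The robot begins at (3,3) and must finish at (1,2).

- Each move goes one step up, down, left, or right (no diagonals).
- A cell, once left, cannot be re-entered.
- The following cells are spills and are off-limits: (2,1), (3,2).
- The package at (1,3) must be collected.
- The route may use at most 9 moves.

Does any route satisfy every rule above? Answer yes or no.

One route that works: (3,3) → (2,3) → (1,3) → (1,2).

yes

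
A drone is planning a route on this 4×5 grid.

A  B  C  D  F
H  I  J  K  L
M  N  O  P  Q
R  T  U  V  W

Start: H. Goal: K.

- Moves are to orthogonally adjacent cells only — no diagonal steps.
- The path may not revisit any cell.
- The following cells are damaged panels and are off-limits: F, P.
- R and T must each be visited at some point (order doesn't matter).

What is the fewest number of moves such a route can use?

7

Any route passes through R and T in some order between H and K. Summing Manhattan distances along each leg and taking the cheapest ordering (H → R → T → K) gives a lower bound of 2 + 1 + 4 = 7 moves.
A route of 7 moves achieves this: H → M → R → T → N → I → J → K.
Since 7 matches the lower bound, it is optimal.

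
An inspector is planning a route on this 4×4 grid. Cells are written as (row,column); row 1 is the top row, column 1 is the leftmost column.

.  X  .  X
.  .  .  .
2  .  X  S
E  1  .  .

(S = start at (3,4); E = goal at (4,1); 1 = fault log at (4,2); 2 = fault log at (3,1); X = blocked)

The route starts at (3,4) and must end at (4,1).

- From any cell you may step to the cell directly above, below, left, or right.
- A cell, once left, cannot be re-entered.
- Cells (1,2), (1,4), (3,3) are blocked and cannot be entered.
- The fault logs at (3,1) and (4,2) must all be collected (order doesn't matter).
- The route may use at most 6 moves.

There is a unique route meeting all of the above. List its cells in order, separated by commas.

The 6-move cap with required stops at (3,1), (4,2) leaves no slack for detours.
Route from (3,4): down to (4,4), 2× left (reaching (4,2)), up to (3,2), left to (3,1), down to (4,1) — 6 moves in all.
Check: all required cells visited; 6 ≤ 6 moves.

(3,4), (4,4), (4,3), (4,2), (3,2), (3,1), (4,1)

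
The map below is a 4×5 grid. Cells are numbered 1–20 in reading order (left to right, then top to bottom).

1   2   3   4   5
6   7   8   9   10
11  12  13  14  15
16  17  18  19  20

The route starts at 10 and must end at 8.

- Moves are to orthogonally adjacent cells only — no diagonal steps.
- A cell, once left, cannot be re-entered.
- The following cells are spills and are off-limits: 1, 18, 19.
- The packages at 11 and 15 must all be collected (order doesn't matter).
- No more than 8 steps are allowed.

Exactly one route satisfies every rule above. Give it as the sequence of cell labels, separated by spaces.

10 15 14 13 12 11 6 7 8

Any route must reach 11 and 15 and still end at 8 within 8 moves, so the order of the required stops is forced.
Route from 10: down 1 to 15, left 4 to 11, up 1 to 6, right 2 to 8 — 8 moves in all.
Check: all required cells visited; 8 ≤ 8 moves.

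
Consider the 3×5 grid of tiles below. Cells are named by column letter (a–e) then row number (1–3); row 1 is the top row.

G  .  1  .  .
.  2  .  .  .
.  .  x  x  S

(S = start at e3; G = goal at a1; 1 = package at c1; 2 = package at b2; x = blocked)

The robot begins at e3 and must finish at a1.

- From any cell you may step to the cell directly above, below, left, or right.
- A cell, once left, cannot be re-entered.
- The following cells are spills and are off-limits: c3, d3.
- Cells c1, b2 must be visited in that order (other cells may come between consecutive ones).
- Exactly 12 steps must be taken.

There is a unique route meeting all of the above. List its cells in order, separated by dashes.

The waypoints must appear in the order c1, b2, with no cell reused.
Route from e3: 2× up (reaching e1), left to d1, down to d2, left to c2, up to c1, left to b1, 2× down (reaching b3), left to a3, 2× up (reaching a1) — 12 moves in all.
Check: order respected (1 at step 6, 2 at step 8); 12 moves as required.

e3 - e2 - e1 - d1 - d2 - c2 - c1 - b1 - b2 - b3 - a3 - a2 - a1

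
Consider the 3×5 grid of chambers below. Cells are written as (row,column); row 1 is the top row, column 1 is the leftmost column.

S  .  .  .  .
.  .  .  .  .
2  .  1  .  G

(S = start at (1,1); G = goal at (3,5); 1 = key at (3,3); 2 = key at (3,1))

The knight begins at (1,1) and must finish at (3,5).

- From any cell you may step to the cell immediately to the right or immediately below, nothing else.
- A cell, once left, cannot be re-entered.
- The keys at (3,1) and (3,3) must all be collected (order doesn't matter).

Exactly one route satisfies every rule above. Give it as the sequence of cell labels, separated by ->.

(1,1) -> (2,1) -> (3,1) -> (3,2) -> (3,3) -> (3,4) -> (3,5)

Moves only go right or down, so the column and row indices never decrease.
Route from (1,1): down 2 to (3,1), right 4 to (3,5) — 6 moves in all.
Check: all required cells visited.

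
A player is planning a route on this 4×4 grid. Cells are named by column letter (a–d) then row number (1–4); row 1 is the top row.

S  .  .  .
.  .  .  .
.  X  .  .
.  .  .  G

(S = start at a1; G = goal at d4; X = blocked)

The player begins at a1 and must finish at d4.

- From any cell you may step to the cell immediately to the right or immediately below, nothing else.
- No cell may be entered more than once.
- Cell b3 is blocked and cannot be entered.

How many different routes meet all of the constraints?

11

A right/down-only route from a1 to d4 makes exactly 3 down-moves and 3 right-moves in some order.
With no other constraints that would be C(6,3) = 20 routes.
Subtract routes through each blocked cell (inclusion–exclusion for overlaps): − through b3: 9 → 11.
That gives 11 routes.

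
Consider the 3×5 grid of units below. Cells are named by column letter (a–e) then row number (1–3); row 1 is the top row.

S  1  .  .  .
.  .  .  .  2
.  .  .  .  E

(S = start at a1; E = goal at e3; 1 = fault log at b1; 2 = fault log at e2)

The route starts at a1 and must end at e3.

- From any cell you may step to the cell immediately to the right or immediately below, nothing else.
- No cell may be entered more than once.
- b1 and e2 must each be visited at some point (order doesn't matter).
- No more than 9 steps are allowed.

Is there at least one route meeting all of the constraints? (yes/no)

One route that works: a1 → b1 → b2 → c2 → d2 → e2 → e3.

yes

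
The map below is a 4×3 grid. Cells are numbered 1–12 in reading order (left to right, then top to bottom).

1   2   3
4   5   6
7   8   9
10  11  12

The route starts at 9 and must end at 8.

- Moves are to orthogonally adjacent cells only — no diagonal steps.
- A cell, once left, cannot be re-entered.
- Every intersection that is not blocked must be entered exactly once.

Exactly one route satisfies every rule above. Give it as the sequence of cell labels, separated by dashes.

Need to visit all 12 open cells exactly once, starting at 9 and ending at 8.
Cell 1 has only two open neighbours (4 and 2), so the path must pass straight through it: one of those is the cell it's entered from and the other is where it exits.
Route from 9: down to 12, 2× left (reaching 10), 3× up (reaching 1), 2× right (reaching 3), down to 6, left to 5, down to 8 — 11 moves in all.
Check: all 12 open cells covered.

9 - 12 - 11 - 10 - 7 - 4 - 1 - 2 - 3 - 6 - 5 - 8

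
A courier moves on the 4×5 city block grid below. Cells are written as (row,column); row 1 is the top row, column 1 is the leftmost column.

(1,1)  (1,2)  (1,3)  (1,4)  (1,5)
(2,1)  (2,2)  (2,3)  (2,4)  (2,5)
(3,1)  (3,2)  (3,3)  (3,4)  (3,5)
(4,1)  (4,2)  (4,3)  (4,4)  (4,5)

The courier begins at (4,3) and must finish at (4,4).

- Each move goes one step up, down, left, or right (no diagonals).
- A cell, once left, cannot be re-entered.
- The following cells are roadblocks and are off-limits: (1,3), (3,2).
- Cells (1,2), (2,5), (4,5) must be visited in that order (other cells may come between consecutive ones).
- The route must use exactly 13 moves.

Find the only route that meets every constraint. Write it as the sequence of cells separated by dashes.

(4,3) - (4,2) - (4,1) - (3,1) - (2,1) - (1,1) - (1,2) - (2,2) - (2,3) - (2,4) - (2,5) - (3,5) - (4,5) - (4,4)

The waypoints must appear in the order (1,2), (2,5), (4,5), with no cell reused.
Route from (4,3): 2× left (reaching (4,1)), 3× up (reaching (1,1)), right to (1,2), down to (2,2), 3× right (reaching (2,5)), 2× down (reaching (4,5)), left to (4,4) — 13 moves in all.
Check: order respected ((1,2) at step 6, (2,5) at step 10, (4,5) at step 12); 13 moves as required.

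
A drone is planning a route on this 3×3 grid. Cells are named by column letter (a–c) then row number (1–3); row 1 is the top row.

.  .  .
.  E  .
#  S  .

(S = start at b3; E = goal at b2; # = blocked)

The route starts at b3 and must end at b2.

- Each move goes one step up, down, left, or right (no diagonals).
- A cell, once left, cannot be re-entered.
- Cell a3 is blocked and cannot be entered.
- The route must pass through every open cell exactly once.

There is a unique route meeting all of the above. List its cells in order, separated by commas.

Need to visit all 8 open cells exactly once, starting at b3 and ending at b2.
Route from b3: right to c3, 2× up (reaching c1), 2× left (reaching a1), down to a2, right to b2 — 7 moves in all.
Check: all 8 open cells covered.

b3, c3, c2, c1, b1, a1, a2, b2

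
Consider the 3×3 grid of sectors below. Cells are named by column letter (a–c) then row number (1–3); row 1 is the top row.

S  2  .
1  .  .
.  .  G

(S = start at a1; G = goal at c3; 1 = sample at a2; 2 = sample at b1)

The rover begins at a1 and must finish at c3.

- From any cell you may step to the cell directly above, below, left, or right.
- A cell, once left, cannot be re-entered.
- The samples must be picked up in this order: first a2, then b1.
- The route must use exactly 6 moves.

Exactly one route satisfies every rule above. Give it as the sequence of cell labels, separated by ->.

a1 -> a2 -> b2 -> b1 -> c1 -> c2 -> c3

The waypoints must appear in the order a2, b1, with no cell reused.
Route from a1: down to a2, right to b2, up to b1, right to c1, 2× down (reaching c3) — 6 moves in all.
Check: order respected (1 at step 1, 2 at step 3); 6 moves as required.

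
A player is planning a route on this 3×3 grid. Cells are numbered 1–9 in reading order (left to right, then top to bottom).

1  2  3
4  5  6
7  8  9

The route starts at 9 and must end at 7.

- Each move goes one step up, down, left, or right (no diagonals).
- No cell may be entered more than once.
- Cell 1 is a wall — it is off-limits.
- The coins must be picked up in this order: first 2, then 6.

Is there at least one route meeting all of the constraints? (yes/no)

Ignoring the required order, 2 revisit-free routes from 9 to 7 pass through all of 2 and 6; the waypoint orders that occur are 6 → 2 (2) — never 2 → 6.

no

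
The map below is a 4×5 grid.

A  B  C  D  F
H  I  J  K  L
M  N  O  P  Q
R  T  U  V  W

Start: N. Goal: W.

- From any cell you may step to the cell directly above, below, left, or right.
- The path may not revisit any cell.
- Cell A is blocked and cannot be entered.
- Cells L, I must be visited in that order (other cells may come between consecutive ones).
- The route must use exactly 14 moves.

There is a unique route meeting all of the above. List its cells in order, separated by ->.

The waypoints must appear in the order L, I, with no cell reused.
Route from N: right 3 to Q, up 1 to L, left 4 to H, down 2 to R, right 4 to W — 14 moves in all.
Check: order respected (L at step 4, I at step 7); 14 moves as required.

N -> O -> P -> Q -> L -> K -> J -> I -> H -> M -> R -> T -> U -> V -> W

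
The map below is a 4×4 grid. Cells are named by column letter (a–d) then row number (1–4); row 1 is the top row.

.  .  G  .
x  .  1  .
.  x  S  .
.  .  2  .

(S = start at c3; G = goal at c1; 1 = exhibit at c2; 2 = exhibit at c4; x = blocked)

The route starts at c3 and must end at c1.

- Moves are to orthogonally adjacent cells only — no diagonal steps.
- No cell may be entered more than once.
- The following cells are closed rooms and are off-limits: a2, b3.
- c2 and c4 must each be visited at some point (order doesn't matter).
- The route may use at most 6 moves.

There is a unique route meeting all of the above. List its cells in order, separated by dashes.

Any route must reach c2 and c4 and still end at c1 within 6 moves, so the order of the required stops is forced.
Route from c3: down to c4, right to d4, 2× up (reaching d2), left to c2, up to c1 — 6 moves in all.
Check: all required cells visited; 6 ≤ 6 moves.

c3 - c4 - d4 - d3 - d2 - c2 - c1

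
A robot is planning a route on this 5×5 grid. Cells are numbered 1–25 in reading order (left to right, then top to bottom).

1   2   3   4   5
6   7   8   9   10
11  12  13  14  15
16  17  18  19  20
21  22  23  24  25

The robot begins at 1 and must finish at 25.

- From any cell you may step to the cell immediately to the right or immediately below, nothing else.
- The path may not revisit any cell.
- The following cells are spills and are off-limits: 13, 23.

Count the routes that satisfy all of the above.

A right/down-only route from 1 to 25 makes exactly 4 down-moves and 4 right-moves in some order.
With no other constraints that would be C(8,4) = 70 routes.
Subtract routes through each blocked cell (inclusion–exclusion for overlaps): − through 13: 36 − through 23: 15 + through 13&23: 6 → 25.
That gives 25 routes.

25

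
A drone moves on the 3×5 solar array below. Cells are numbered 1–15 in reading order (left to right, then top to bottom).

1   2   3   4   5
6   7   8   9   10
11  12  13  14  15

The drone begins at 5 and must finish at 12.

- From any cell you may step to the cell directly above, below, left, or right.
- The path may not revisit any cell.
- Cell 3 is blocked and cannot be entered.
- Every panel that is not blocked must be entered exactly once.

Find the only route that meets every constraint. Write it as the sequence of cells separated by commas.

Need to visit all 14 open cells exactly once, starting at 5 and ending at 12.
Cell 1 has only two open neighbours (6 and 2), so the path must pass straight through it: one of those is the cell it's entered from and the other is where it exits.
Route from 5: left 1 to 4, down 1 to 9, right 1 to 10, down 1 to 15, left 2 to 13, up 1 to 8, left 1 to 7, up 1 to 2, left 1 to 1, down 2 to 11, right 1 to 12 — 13 moves in all.
Check: all 14 open cells covered.

5, 4, 9, 10, 15, 14, 13, 8, 7, 2, 1, 6, 11, 12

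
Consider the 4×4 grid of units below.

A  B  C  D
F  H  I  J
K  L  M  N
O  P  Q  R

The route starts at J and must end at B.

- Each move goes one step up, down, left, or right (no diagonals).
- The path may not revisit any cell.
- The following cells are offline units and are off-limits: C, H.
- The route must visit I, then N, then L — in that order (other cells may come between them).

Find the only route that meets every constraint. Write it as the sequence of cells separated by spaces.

J I M N R Q P L K F A B

The waypoints must appear in the order I, N, L, with no cell reused.
Route from J: left 1 to I, down 1 to M, right 1 to N, down 1 to R, left 2 to P, up 1 to L, left 1 to K, up 2 to A, right 1 to B — 11 moves in all.
Check: order respected (I at step 1, N at step 3, L at step 7).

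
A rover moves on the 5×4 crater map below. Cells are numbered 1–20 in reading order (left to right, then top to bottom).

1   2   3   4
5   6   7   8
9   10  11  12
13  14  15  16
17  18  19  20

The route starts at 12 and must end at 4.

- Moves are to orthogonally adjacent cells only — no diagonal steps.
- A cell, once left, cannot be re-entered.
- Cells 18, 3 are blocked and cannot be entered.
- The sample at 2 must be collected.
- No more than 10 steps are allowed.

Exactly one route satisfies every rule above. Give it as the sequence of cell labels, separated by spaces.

The budget equals the shortest possible length, so every move has to be on a shortest route through the required cells.
Route from 12: 3× left (reaching 9), 2× up (reaching 1), right to 2, down to 6, 2× right (reaching 8), up to 4 — 10 moves in all.
Check: all required cells visited; 10 ≤ 10 moves.

12 11 10 9 5 1 2 6 7 8 4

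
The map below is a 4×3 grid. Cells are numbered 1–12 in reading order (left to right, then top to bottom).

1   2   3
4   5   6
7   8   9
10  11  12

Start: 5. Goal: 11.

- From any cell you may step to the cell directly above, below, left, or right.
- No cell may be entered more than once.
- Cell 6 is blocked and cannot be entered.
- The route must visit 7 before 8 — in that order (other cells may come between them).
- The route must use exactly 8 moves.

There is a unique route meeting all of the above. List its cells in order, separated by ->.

The waypoints must appear in the order 7, 8, with no cell reused.
Route from 5: up to 2, left to 1, 2× down (reaching 7), 2× right (reaching 9), down to 12, left to 11 — 8 moves in all.
Check: order respected (7 at step 4, 8 at step 5); 8 moves as required.

5 -> 2 -> 1 -> 4 -> 7 -> 8 -> 9 -> 12 -> 11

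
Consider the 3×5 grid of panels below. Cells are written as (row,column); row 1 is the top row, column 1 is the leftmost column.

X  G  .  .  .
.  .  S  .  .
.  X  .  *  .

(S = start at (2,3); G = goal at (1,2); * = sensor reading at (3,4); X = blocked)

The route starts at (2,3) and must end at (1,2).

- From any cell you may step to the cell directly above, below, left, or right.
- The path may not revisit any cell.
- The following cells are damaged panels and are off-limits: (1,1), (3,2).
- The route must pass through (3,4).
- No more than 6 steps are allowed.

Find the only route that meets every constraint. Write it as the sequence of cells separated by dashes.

(2,3) - (3,3) - (3,4) - (2,4) - (1,4) - (1,3) - (1,2)

The 6-move cap with required stops at (3,4) leaves no slack for detours.
Route from (2,3): down 1 to (3,3), right 1 to (3,4), up 2 to (1,4), left 2 to (1,2) — 6 moves in all.
Check: all required cells visited; 6 ≤ 6 moves.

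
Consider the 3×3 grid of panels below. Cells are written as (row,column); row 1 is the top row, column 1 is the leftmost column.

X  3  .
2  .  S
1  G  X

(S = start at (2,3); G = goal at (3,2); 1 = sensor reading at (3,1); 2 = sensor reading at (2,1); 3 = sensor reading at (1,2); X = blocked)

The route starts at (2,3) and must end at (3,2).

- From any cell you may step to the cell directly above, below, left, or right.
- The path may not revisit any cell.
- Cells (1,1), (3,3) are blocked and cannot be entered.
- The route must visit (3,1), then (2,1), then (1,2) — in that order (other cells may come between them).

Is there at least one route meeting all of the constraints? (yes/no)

Ignoring the required order, 1 revisit-free route from (2,3) to (3,2) passes through all of (3,1), (2,1), and (1,2); the waypoint orders that occur are (1,2) → (2,1) → (3,1) (1) — never (3,1) → (2,1) → (1,2).

no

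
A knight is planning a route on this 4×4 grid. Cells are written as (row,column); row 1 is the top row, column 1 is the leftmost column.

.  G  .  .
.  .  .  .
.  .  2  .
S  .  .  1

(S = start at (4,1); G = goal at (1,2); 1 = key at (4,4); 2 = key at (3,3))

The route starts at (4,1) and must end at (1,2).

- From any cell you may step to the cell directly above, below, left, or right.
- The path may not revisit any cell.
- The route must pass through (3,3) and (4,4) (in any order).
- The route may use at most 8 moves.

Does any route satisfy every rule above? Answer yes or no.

One route that works: (4,1) → (4,2) → (4,3) → (4,4) → (3,4) → (3,3) → (2,3) → (1,3) → (1,2).

yes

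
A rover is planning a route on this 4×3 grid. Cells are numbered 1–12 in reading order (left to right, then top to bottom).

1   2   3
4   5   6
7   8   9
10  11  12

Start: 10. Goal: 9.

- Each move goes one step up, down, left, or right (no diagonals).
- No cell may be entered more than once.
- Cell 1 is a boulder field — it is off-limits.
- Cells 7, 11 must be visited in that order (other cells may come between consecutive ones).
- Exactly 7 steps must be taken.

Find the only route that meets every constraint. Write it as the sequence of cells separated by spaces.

The waypoints must appear in the order 7, 11, with no cell reused.
Route from 10: up 2 to 4, right 1 to 5, down 2 to 11, right 1 to 12, up 1 to 9 — 7 moves in all.
Check: order respected (7 at step 1, 11 at step 5); 7 moves as required.

10 7 4 5 8 11 12 9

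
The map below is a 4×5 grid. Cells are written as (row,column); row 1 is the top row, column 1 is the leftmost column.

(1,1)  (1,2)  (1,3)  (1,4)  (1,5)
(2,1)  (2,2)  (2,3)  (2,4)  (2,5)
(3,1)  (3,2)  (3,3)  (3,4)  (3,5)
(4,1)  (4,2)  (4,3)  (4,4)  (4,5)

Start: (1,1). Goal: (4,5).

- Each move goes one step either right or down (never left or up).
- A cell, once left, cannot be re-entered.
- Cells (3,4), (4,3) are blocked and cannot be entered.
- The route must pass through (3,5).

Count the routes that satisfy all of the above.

A right/down-only route from (1,1) to (4,5) makes exactly 3 down-moves and 4 right-moves in some order.
With no other constraints that would be C(7,3) = 35 routes.
Split at (3,5) and multiply the segment counts (each segment already excludes blocked cells): (1,1)→(3,5): 5; (3,5)→(4,5): 1; product = 5.
That gives 5 routes.

5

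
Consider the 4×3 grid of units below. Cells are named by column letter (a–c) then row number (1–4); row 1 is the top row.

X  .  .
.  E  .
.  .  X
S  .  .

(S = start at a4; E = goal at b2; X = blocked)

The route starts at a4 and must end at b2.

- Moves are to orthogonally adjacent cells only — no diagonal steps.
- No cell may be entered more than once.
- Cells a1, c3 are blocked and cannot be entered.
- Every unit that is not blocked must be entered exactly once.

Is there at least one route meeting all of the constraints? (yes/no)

no

Cell c4 has only one open neighbour but is neither the start nor the goal, so a Hamiltonian route would have to both enter and leave it through the same neighbour — impossible without revisiting.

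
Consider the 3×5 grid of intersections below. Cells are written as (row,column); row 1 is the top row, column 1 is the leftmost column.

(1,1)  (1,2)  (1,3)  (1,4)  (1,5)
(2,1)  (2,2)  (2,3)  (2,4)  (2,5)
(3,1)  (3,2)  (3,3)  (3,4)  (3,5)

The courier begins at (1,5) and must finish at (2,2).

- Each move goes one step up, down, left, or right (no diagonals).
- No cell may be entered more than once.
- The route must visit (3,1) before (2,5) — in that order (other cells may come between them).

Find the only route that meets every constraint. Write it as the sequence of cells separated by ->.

(1,5) -> (1,4) -> (1,3) -> (1,2) -> (1,1) -> (2,1) -> (3,1) -> (3,2) -> (3,3) -> (3,4) -> (3,5) -> (2,5) -> (2,4) -> (2,3) -> (2,2)

The waypoints must appear in the order (3,1), (2,5), with no cell reused.
Route from (1,5): left 4 to (1,1), down 2 to (3,1), right 4 to (3,5), up 1 to (2,5), left 3 to (2,2) — 14 moves in all.
Check: order respected ((3,1) at step 6, (2,5) at step 11).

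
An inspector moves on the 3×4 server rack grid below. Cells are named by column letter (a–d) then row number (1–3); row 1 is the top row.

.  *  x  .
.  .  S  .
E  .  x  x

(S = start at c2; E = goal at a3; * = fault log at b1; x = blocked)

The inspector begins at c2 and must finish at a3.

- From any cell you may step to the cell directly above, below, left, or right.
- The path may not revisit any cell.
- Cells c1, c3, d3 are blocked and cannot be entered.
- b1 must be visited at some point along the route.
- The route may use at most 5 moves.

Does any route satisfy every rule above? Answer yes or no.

One route that works: c2 → b2 → b1 → a1 → a2 → a3.

yes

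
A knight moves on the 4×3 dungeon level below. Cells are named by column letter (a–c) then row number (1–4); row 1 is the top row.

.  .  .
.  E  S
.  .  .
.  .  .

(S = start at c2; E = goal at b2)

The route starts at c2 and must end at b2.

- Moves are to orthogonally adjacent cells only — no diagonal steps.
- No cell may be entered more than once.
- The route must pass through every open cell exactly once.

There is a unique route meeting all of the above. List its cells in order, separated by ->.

Need to visit all 12 open cells exactly once, starting at c2 and ending at b2.
Cell c4 has only two open neighbours (c3 and b4), so the path must pass straight through it: one of those is the cell it's entered from and the other is where it exits.
Route from c2: up to c1, 2× left (reaching a1), 3× down (reaching a4), 2× right (reaching c4), up to c3, left to b3, up to b2 — 11 moves in all.
Check: all 12 open cells covered.

c2 -> c1 -> b1 -> a1 -> a2 -> a3 -> a4 -> b4 -> c4 -> c3 -> b3 -> b2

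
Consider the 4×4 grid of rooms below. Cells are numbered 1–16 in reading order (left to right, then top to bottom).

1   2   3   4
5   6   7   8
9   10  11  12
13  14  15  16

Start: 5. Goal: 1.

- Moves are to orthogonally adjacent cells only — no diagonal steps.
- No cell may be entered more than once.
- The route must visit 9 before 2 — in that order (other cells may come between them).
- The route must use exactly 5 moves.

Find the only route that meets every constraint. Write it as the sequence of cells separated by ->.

5 -> 9 -> 10 -> 6 -> 2 -> 1

The waypoints must appear in the order 9, 2, with no cell reused.
Route from 5: down to 9, right to 10, 2× up (reaching 2), left to 1 — 5 moves in all.
Check: order respected (9 at step 1, 2 at step 4); 5 moves as required.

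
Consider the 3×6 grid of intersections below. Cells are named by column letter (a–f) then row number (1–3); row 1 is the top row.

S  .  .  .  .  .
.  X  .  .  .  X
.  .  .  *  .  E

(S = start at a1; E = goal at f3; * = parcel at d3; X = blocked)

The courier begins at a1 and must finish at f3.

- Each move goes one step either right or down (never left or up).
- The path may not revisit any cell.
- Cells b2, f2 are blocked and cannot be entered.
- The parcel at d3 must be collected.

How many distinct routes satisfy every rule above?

4

A right/down-only route from a1 to f3 makes exactly 2 down-moves and 5 right-moves in some order.
With no other constraints that would be C(7,2) = 21 routes.
Split at d3 and multiply the segment counts (each segment already excludes blocked cells): a1→d3: 4; d3→f3: 1; product = 4.
That gives 4 routes.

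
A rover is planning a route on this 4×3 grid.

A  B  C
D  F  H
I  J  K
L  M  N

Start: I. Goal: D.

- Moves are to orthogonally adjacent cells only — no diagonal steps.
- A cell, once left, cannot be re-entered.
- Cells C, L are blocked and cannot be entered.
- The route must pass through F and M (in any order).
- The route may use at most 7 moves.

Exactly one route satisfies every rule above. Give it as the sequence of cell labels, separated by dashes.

The 7-move cap with required stops at F, M leaves no slack for detours.
Route from I: right to J, down to M, right to N, 2× up (reaching H), 2× left (reaching D) — 7 moves in all.
Check: all required cells visited; 7 ≤ 7 moves.

I - J - M - N - K - H - F - D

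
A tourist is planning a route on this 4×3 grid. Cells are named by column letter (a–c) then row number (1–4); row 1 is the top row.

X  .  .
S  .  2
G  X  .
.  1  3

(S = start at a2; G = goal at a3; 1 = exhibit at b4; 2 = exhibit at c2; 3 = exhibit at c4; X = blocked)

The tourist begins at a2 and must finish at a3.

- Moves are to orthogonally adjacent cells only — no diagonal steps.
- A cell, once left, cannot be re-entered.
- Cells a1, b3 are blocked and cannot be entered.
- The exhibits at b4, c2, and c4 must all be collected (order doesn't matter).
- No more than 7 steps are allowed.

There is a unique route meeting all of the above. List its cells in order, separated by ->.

The 7-move cap with required stops at b4, c2, c4 leaves no slack for detours.
Route from a2: 2× right (reaching c2), 2× down (reaching c4), 2× left (reaching a4), up to a3 — 7 moves in all.
Check: all required cells visited; 7 ≤ 7 moves.

a2 -> b2 -> c2 -> c3 -> c4 -> b4 -> a4 -> a3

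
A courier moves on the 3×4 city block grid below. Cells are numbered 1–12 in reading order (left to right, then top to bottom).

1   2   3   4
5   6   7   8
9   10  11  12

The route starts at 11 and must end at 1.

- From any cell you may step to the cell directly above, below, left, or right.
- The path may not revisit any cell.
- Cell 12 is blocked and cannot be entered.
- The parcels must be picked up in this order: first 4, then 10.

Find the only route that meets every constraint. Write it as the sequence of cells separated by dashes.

11 - 7 - 8 - 4 - 3 - 2 - 6 - 10 - 9 - 5 - 1

The waypoints must appear in the order 4, 10, with no cell reused.
Route from 11: up to 7, right to 8, up to 4, 2× left (reaching 2), 2× down (reaching 10), left to 9, 2× up (reaching 1) — 10 moves in all.
Check: order respected (4 at step 3, 10 at step 7).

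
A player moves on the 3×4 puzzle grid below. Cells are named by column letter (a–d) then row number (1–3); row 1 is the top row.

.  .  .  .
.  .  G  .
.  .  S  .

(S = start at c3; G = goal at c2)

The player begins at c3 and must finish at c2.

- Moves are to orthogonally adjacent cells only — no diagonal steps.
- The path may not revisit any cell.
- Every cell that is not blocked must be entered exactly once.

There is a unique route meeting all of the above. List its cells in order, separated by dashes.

Need to visit all 12 open cells exactly once, starting at c3 and ending at c2.
Cell d1 has only two open neighbours (d2 and c1), so the path must pass straight through it: one of those is the cell it's entered from and the other is where it exits.
Route from c3: right to d3, 2× up (reaching d1), 3× left (reaching a1), 2× down (reaching a3), right to b3, up to b2, right to c2 — 11 moves in all.
Check: all 12 open cells covered.

c3 - d3 - d2 - d1 - c1 - b1 - a1 - a2 - a3 - b3 - b2 - c2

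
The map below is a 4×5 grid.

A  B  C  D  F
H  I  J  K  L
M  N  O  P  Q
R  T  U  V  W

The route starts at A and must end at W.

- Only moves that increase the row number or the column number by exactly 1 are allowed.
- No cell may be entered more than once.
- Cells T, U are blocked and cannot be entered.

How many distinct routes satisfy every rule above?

A right/down-only route from A to W makes exactly 3 down-moves and 4 right-moves in some order.
With no other constraints that would be C(7,3) = 35 routes.
Subtract routes through each blocked cell (inclusion–exclusion for overlaps): − through T: 4 − through U: 10 + through T&U: 4 → 25.
That gives 25 routes.

25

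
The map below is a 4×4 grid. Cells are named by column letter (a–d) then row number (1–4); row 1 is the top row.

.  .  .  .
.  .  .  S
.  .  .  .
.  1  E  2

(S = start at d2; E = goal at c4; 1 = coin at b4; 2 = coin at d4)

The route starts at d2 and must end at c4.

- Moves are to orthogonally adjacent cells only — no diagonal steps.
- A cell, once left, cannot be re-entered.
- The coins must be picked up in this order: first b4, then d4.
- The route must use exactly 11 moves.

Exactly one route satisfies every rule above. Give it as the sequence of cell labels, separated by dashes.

d2 - c2 - b2 - a2 - a3 - a4 - b4 - b3 - c3 - d3 - d4 - c4

The waypoints must appear in the order b4, d4, with no cell reused.
Route from d2: 3× left (reaching a2), 2× down (reaching a4), right to b4, up to b3, 2× right (reaching d3), down to d4, left to c4 — 11 moves in all.
Check: order respected (1 at step 6, 2 at step 10); 11 moves as required.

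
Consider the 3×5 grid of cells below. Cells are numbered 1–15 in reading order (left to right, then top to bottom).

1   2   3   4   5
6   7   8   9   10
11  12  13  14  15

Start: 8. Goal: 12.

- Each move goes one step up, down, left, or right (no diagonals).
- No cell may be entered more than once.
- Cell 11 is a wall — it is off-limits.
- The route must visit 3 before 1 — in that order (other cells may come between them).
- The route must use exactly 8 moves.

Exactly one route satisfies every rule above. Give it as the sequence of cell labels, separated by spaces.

The waypoints must appear in the order 3, 1, with no cell reused.
Route from 8: right 1 to 9, up 1 to 4, left 3 to 1, down 1 to 6, right 1 to 7, down 1 to 12 — 8 moves in all.
Check: order respected (3 at step 3, 1 at step 5); 8 moves as required.

8 9 4 3 2 1 6 7 12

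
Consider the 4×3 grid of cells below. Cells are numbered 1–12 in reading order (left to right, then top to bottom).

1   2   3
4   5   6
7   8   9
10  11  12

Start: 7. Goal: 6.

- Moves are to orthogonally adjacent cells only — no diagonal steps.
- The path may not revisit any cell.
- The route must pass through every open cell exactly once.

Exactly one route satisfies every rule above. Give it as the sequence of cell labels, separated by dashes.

7 - 10 - 11 - 12 - 9 - 8 - 5 - 4 - 1 - 2 - 3 - 6

Need to visit all 12 open cells exactly once, starting at 7 and ending at 6.
Cell 3 has only two open neighbours (6 and 2), so the path must pass straight through it: one of those is the cell it's entered from and the other is where it exits.
Route from 7: down to 10, 2× right (reaching 12), up to 9, left to 8, up to 5, left to 4, up to 1, 2× right (reaching 3), down to 6 — 11 moves in all.
Check: all 12 open cells covered.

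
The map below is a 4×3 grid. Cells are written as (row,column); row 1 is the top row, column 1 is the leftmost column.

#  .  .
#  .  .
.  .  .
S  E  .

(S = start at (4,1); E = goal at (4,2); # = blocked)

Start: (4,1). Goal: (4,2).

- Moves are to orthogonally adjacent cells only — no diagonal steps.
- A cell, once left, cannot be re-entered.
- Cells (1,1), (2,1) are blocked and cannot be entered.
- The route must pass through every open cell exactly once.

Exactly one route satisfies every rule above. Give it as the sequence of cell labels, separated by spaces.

Need to visit all 10 open cells exactly once, starting at (4,1) and ending at (4,2).
Route from (4,1): up to (3,1), right to (3,2), 2× up (reaching (1,2)), right to (1,3), 3× down (reaching (4,3)), left to (4,2) — 9 moves in all.
Check: all 10 open cells covered.

(4,1) (3,1) (3,2) (2,2) (1,2) (1,3) (2,3) (3,3) (4,3) (4,2)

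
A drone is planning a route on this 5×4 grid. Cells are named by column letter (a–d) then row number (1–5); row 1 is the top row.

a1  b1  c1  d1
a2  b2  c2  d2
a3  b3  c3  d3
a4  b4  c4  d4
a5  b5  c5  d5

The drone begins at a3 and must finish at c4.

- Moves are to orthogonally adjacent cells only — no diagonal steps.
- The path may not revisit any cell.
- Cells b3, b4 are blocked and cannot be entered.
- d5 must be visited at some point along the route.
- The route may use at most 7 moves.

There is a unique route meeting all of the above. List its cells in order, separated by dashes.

Any route must reach d5 and still end at c4 within 7 moves, so the order of the required stops is forced.
Route from a3: 2× down (reaching a5), 3× right (reaching d5), up to d4, left to c4 — 7 moves in all.
Check: all required cells visited; 7 ≤ 7 moves.

a3 - a4 - a5 - b5 - c5 - d5 - d4 - c4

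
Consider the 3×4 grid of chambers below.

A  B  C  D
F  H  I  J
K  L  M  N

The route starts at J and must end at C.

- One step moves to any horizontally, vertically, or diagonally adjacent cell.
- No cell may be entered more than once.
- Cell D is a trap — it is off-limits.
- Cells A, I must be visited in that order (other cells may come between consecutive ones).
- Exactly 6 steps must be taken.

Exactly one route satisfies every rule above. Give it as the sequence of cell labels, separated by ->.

J -> M -> H -> A -> B -> I -> C

The waypoints must appear in the order A, I, with no cell reused.
Route from J: down-left 1 to M, up-left 2 to A, right 1 to B, down-right 1 to I, up 1 to C — 6 moves in all.
Check: order respected (A at step 3, I at step 5); 6 moves as required.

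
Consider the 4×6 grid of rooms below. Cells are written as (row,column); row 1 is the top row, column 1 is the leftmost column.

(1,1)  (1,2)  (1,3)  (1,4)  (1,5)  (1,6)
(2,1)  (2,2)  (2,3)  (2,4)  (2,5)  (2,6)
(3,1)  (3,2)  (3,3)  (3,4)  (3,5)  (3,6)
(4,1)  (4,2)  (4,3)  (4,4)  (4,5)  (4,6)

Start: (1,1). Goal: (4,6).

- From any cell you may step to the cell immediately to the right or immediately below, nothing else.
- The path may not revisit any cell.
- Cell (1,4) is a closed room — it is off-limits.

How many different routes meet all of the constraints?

46

A right/down-only route from (1,1) to (4,6) makes exactly 3 down-moves and 5 right-moves in some order.
With no other constraints that would be C(8,3) = 56 routes.
Subtract routes through each blocked cell (inclusion–exclusion for overlaps): − through (1,4): 10 → 46.
That gives 46 routes.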